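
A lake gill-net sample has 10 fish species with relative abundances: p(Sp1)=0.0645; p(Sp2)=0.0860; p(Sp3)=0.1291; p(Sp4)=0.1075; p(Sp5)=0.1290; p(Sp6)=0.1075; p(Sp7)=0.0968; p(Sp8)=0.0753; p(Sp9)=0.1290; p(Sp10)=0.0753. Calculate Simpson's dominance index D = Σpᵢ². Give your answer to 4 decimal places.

0.1053

D = 0.0645² + 0.086² + 0.1291² + 0.1075² + 0.129² + 0.1075² + 0.0968² + 0.0753² + 0.129² + 0.0753² = 0.004160 + 0.007396 + 0.016667 + 0.011556 + 0.016641 + 0.011556 + 0.009370 + 0.005670 + 0.016641 + 0.005670 = 0.105328 (working shown to 6 dp, full precision carried).
To 4 decimal places, D = 0.1053.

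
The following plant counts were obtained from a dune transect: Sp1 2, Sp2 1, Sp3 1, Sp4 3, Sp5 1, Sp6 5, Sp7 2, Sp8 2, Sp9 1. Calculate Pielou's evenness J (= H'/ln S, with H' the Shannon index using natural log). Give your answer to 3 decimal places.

Total N = 2+1+1+3+1+5+2+2+1 = 18, so the proportions are 0.11111, 0.05556, 0.05556, 0.16667, 0.05556, 0.27778, 0.11111, 0.11111, 0.05556 (working shown to 5 dp, full precision carried).
H' = −Σ pᵢ ln pᵢ = −((-0.24414) + (-0.16058) + (-0.16058) + (-0.29863) + (-0.16058) + (-0.35581) + (-0.24414) + (-0.24414) + (-0.16058)) = 2.02915.
With S = 9 species, ln S = 2.19722, so J = 2.02915/2.19722 = 0.92351, i.e. 0.924 to 3 decimal places.

0.924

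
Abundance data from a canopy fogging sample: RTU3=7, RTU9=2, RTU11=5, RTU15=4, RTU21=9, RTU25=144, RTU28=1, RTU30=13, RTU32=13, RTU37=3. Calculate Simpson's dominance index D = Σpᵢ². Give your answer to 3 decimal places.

Total N = 7+2+5+4+9+144+1+13+13+3 = 201, so the proportions are 0.03483, 0.00995, 0.02488, 0.0199, 0.04478, 0.71642, 0.00498, 0.06468, 0.06468, 0.01493 (working shown to 5 dp, full precision carried).
D = 0.03483² + 0.00995² + 0.02488² + 0.0199² + 0.04478² + 0.71642² + 0.00498² + 0.06468² + 0.06468² + 0.01493² = 0.00121 + 0.00010 + 0.00062 + 0.00040 + 0.00200 + 0.51325 + 0.00002 + 0.00418 + 0.00418 + 0.00022 = 0.52620.
To 3 decimal places, D = 0.526.

0.526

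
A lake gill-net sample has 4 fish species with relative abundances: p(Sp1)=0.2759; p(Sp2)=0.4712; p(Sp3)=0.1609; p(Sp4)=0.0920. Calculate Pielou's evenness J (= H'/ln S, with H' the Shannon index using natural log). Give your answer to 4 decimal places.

0.8824

H' = −Σ pᵢ ln pᵢ = −((-0.355281) + (-0.354565) + (-0.293960) + (-0.219509)) = 1.223315 (working shown to 6 dp, full precision carried).
With S = 4 species, ln S = 1.386294, so J = 1.223315/1.386294 = 0.882435, i.e. 0.8824 to 4 decimal places.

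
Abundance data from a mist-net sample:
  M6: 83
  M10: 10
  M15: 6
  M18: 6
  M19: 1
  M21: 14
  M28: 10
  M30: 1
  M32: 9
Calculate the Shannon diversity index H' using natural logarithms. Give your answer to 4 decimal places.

1.4342

Total N = 83+10+6+6+1+14+10+1+9 = 140, so the proportions are 0.592857, 0.071429, 0.042857, 0.042857, 0.007143, 0.1, 0.071429, 0.007143, 0.064286 (working shown to 6 dp, full precision carried).
Each pᵢ ln pᵢ term: 0.592857×(-0.522802)=-0.309947, 0.071429×(-2.639057)=-0.188504, 0.042857×(-3.149883)=-0.134995, 0.042857×(-3.149883)=-0.134995, 0.007143×(-4.941642)=-0.035297, 0.1×(-2.302585)=-0.230259, 0.071429×(-2.639057)=-0.188504, 0.007143×(-4.941642)=-0.035297, 0.064286×(-2.744418)=-0.176427.
Sum = -1.434225, so H' = 1.4342.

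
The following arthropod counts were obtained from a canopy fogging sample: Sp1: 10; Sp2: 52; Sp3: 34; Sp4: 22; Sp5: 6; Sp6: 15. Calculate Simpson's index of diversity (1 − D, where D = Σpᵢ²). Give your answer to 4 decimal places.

Total N = 10+52+34+22+6+15 = 139, so the proportions are 0.071942, 0.374101, 0.244604, 0.158273, 0.043165, 0.107914 (working shown to 6 dp, full precision carried).
D = 0.071942² + 0.374101² + 0.244604² + 0.158273² + 0.043165² + 0.107914² = 0.005176 + 0.139951 + 0.059831 + 0.025050 + 0.001863 + 0.011645 = 0.243517.
So 1 − D = 0.756483, i.e. 0.7565 to 4 decimal places.

0.7565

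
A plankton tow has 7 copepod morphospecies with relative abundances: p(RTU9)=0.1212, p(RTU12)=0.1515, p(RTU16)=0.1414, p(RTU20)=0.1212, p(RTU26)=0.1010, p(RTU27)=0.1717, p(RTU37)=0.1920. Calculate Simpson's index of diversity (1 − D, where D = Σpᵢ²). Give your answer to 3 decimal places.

D = 0.1212² + 0.1515² + 0.1414² + 0.1212² + 0.101² + 0.1717² + 0.192² = 0.01469 + 0.02295 + 0.01999 + 0.01469 + 0.01020 + 0.02948 + 0.03686 = 0.14887 (working shown to 5 dp, full precision carried).
So 1 − D = 0.85113, i.e. 0.851 to 3 decimal places.

0.851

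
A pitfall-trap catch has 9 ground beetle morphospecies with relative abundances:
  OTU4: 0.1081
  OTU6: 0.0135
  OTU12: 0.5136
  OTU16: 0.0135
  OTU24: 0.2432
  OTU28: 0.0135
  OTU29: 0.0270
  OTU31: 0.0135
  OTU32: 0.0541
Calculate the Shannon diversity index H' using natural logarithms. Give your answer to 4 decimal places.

1.4144

Each pᵢ ln pᵢ term (working shown to 6 dp, full precision carried): 0.1081×(-2.224699)=-0.240490, 0.0135×(-4.305066)=-0.058118, 0.5136×(-0.666311)=-0.342217, 0.0135×(-4.305066)=-0.058118, 0.2432×(-1.413871)=-0.343853, 0.0135×(-4.305066)=-0.058118, 0.027×(-3.611918)=-0.097522, 0.0135×(-4.305066)=-0.058118, 0.0541×(-2.916921)=-0.157805.
Sum = -1.414361, so H' = 1.4144.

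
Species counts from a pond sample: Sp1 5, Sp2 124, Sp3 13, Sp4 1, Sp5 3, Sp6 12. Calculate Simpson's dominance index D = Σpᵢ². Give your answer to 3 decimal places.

0.630

Total N = 5+124+13+1+3+12 = 158, so the proportions are 0.03165, 0.78481, 0.08228, 0.00633, 0.01899, 0.07595 (working shown to 5 dp, full precision carried).
D = 0.03165² + 0.78481² + 0.08228² + 0.00633² + 0.01899² + 0.07595² = 0.00100 + 0.61593 + 0.00677 + 0.00004 + 0.00036 + 0.00577 = 0.62987.
To 3 decimal places, D = 0.630.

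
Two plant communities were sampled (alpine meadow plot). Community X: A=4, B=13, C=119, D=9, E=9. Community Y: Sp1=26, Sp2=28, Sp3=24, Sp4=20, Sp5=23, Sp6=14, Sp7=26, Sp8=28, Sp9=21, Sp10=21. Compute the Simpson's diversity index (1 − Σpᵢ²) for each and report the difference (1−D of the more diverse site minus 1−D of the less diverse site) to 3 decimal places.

0.509

Community X: N=154, proportions 0.02597, 0.08442, 0.77273, 0.05844, 0.05844, giving 1−D = 0.38826 (working shown to 5 dp, full precision carried).
Community Y: N=231, proportions 0.11255, 0.12121, 0.1039, 0.08658, 0.09957, 0.06061, 0.11255, 0.12121, 0.09091, 0.09091, giving 1−D = 0.89687.
Difference = |0.38826 − 0.89687| = 0.50861, i.e. 0.509 to 3 decimal places.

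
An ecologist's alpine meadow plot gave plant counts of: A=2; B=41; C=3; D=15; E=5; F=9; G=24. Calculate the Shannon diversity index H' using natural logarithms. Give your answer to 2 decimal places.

Total N = 2+41+3+15+5+9+24 = 99, so the proportions are 0.0202, 0.4141, 0.0303, 0.1515, 0.0505, 0.0909, 0.2424 (working shown to 4 dp, full precision carried).
Each pᵢ ln pᵢ term: 0.0202×(-3.9020)=-0.0788, 0.4141×(-0.8815)=-0.3651, 0.0303×(-3.4965)=-0.1060, 0.1515×(-1.8871)=-0.2859, 0.0505×(-2.9857)=-0.1508, 0.0909×(-2.3979)=-0.2180, 0.2424×(-1.4171)=-0.3435.
Sum = -1.5481, so H' = 1.55.

1.55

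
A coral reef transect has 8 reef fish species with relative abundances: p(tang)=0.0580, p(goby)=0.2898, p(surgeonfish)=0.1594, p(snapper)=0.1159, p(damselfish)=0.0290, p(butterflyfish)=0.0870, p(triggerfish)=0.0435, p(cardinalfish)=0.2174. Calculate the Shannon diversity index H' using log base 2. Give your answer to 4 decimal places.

2.6687

Each pᵢ log₂ pᵢ term (working shown to 6 dp, full precision carried): 0.058×(-4.107803)=-0.238253, 0.2898×(-1.786870)=-0.517835, 0.1594×(-2.649276)=-0.422295, 0.1159×(-3.109048)=-0.360339, 0.029×(-5.107803)=-0.148126, 0.087×(-3.522841)=-0.306487, 0.0435×(-4.522841)=-0.196744, 0.2174×(-2.201576)=-0.478623.
Sum = -2.668701, so H' = 2.6687.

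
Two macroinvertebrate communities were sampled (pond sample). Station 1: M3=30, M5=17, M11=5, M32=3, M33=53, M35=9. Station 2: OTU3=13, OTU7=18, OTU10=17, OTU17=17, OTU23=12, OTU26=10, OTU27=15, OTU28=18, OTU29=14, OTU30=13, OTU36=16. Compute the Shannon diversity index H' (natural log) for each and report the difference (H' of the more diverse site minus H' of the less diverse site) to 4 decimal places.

0.9691

Station 1: N=117, proportions 0.2564103, 0.1452991, 0.042735, 0.025641, 0.4529915, 0.0769231, giving H' = 1.4139340 (working shown to 7 dp, full precision carried).
Station 2: N=163, proportions 0.0797546, 0.1104294, 0.1042945, 0.1042945, 0.0736196, 0.0613497, 0.0920245, 0.1104294, 0.0858896, 0.0797546, 0.0981595, giving H' = 2.3830445.
Difference = |1.4139340 − 2.3830445| = 0.9691105, i.e. 0.9691 to 4 decimal places.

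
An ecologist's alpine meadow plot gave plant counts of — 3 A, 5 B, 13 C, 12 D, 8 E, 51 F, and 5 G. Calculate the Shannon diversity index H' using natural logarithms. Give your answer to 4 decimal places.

1.4849

Total N = 3+5+13+12+8+51+5 = 97, so the proportions are 0.030928, 0.051546, 0.134021, 0.123711, 0.082474, 0.525773, 0.051546 (working shown to 6 dp, full precision carried).
Each pᵢ ln pᵢ term: 0.030928×(-3.476099)=-0.107508, 0.051546×(-2.965273)=-0.152849, 0.134021×(-2.009762)=-0.269349, 0.123711×(-2.089804)=-0.258532, 0.082474×(-2.495269)=-0.205795, 0.525773×(-0.642885)=-0.338012, 0.051546×(-2.965273)=-0.152849.
Sum = -1.484896, so H' = 1.4849.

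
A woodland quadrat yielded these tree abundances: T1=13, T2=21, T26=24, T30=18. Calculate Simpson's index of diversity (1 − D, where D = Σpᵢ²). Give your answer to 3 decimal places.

Total N = 13+21+24+18 = 76, so the proportions are 0.17105, 0.27632, 0.31579, 0.23684 (working shown to 5 dp, full precision carried).
D = 0.17105² + 0.27632² + 0.31579² + 0.23684² = 0.02926 + 0.07635 + 0.09972 + 0.05609 = 0.26143.
So 1 − D = 0.73857, i.e. 0.739 to 3 decimal places.

0.739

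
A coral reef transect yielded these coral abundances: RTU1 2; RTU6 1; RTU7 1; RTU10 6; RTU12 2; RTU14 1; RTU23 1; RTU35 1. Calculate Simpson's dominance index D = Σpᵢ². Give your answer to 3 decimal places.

0.218

Total N = 2+1+1+6+2+1+1+1 = 15, so the proportions are 0.13333, 0.06667, 0.06667, 0.4, 0.13333, 0.06667, 0.06667, 0.06667 (working shown to 5 dp, full precision carried).
D = 0.13333² + 0.06667² + 0.06667² + 0.4² + 0.13333² + 0.06667² + 0.06667² + 0.06667² = 0.01778 + 0.00444 + 0.00444 + 0.16000 + 0.01778 + 0.00444 + 0.00444 + 0.00444 = 0.21778.
To 3 decimal places, D = 0.218.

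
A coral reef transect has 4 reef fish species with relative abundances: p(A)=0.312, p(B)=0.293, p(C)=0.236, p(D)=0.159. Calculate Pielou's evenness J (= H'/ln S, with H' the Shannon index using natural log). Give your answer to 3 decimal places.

H' = −Σ pᵢ ln pᵢ = −((-0.36340) + (-0.35968) + (-0.34077) + (-0.29238)) = 1.35623 (working shown to 5 dp, full precision carried).
With S = 4 species, ln S = 1.38629, so J = 1.35623/1.38629 = 0.97831, i.e. 0.978 to 3 decimal places.

0.978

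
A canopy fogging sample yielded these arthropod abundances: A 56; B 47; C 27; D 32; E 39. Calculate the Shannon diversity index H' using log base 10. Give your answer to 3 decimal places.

Total N = 56+47+27+32+39 = 201, so the proportions are 0.27861, 0.23383, 0.13433, 0.1592, 0.19403 (working shown to 5 dp, full precision carried).
Each pᵢ log₁₀ pᵢ term: 0.27861×(-0.55501)=-0.15463, 0.23383×(-0.63110)=-0.14757, 0.13433×(-0.87183)=-0.11711, 0.1592×(-0.79805)=-0.12705, 0.19403×(-0.71213)=-0.13817.
Sum = -0.68454, so H' = 0.685.

0.685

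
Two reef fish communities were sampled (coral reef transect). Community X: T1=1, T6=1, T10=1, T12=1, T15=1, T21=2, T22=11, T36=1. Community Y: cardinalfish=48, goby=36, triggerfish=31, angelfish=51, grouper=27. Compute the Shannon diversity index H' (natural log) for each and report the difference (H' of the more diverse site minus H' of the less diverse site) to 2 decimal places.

0.10

Community X: N=19, proportions 0.0526, 0.0526, 0.0526, 0.0526, 0.0526, 0.1053, 0.5789, 0.0526, giving H' = 1.4832 (working shown to 4 dp, full precision carried).
Community Y: N=193, proportions 0.2487, 0.1865, 0.1606, 0.2642, 0.1399, giving H' = 1.5798.
Difference = |1.4832 − 1.5798| = 0.0966, i.e. 0.10 to 2 decimal places.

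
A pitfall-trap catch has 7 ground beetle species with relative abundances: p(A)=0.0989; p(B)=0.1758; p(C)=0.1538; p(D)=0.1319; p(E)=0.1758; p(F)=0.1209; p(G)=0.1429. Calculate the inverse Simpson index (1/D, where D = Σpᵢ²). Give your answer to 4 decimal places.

6.7713

D = 0.0989² + 0.1758² + 0.1538² + 0.1319² + 0.1758² + 0.1209² + 0.1429² = 0.00978121 + 0.03090564 + 0.02365444 + 0.01739761 + 0.03090564 + 0.01461681 + 0.02042041 = 0.14768176 (working shown to 8 dp, full precision carried).
So 1/D = 6.771317, i.e. 6.7713 to 4 decimal places.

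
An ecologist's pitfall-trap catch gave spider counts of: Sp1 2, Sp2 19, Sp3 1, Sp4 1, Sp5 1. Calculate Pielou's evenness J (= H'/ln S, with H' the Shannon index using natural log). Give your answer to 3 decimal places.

Total N = 2+19+1+1+1 = 24, so the proportions are 0.08333, 0.79167, 0.04167, 0.04167, 0.04167 (working shown to 5 dp, full precision carried).
H' = −Σ pᵢ ln pᵢ = −((-0.20708) + (-0.18495) + (-0.13242) + (-0.13242) + (-0.13242)) = 0.78928.
With S = 5 species, ln S = 1.60944, so J = 0.78928/1.60944 = 0.49041, i.e. 0.490 to 3 decimal places.

0.490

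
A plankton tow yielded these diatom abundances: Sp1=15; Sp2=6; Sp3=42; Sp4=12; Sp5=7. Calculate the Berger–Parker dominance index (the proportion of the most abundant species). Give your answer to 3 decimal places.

0.512

Total N = 15+6+42+12+7 = 82, so the proportions are 0.18293, 0.07317, 0.5122, 0.14634, 0.08537 (working shown to 5 dp, full precision carried).
The largest proportion is 0.5122, i.e. d = 0.512 to 3 decimal places.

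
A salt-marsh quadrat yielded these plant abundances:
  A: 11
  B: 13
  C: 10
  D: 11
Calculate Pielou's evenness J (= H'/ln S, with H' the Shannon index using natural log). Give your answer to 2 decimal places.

1.00

Total N = 11+13+10+11 = 45, so the proportions are 0.2444, 0.2889, 0.2222, 0.2444 (working shown to 4 dp, full precision carried).
H' = −Σ pᵢ ln pᵢ = −((-0.3444) + (-0.3587) + (-0.3342) + (-0.3444)) = 1.3817.
With S = 4 species, ln S = 1.3863, so J = 1.3817/1.3863 = 0.9967, i.e. 1.00 to 2 decimal places.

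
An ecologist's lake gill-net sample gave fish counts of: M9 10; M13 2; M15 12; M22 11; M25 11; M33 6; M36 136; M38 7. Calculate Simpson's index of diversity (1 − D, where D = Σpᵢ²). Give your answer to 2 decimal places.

0.50

Total N = 10+2+12+11+11+6+136+7 = 195, so the proportions are 0.0513, 0.0103, 0.0615, 0.0564, 0.0564, 0.0308, 0.6974, 0.0359 (working shown to 4 dp, full precision carried).
D = 0.0513² + 0.0103² + 0.0615² + 0.0564² + 0.0564² + 0.0308² + 0.6974² + 0.0359² = 0.0026 + 0.0001 + 0.0038 + 0.0032 + 0.0032 + 0.0009 + 0.4864 + 0.0013 = 0.5015.
So 1 − D = 0.4985, i.e. 0.50 to 2 decimal places.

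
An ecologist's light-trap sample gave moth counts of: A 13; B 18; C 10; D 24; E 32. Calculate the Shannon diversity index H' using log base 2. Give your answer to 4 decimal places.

2.2038

Total N = 13+18+10+24+32 = 97, so the proportions are 0.134021, 0.185567, 0.103093, 0.247423, 0.329897 (working shown to 6 dp, full precision carried).
Each pᵢ log₂ pᵢ term: 0.134021×(-2.899473)=-0.388589, 0.185567×(-2.429988)=-0.450926, 0.103093×(-3.277985)=-0.337937, 0.247423×(-2.014950)=-0.498544, 0.329897×(-1.599913)=-0.527806.
Sum = -2.203802, so H' = 2.2038.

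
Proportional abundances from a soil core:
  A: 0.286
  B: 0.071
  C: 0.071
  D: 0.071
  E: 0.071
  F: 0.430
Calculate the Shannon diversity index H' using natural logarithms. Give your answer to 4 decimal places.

1.4721

Each pᵢ ln pᵢ term (working shown to 6 dp, full precision carried): 0.286×(-1.251763)=-0.358004, 0.071×(-2.645075)=-0.187800, 0.071×(-2.645075)=-0.187800, 0.071×(-2.645075)=-0.187800, 0.071×(-2.645075)=-0.187800, 0.43×(-0.843970)=-0.362907.
Sum = -1.472113, so H' = 1.4721.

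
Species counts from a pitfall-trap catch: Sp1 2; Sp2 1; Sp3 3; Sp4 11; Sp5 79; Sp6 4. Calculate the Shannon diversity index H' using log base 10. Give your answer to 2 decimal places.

Total N = 2+1+3+11+79+4 = 100, so the proportions are 0.02, 0.01, 0.03, 0.11, 0.79, 0.04 (working shown to 4 dp, full precision carried).
Each pᵢ log₁₀ pᵢ term: 0.02×(-1.6990)=-0.0340, 0.01×(-2.0000)=-0.0200, 0.03×(-1.5229)=-0.0457, 0.11×(-0.9586)=-0.1054, 0.79×(-0.1024)=-0.0809, 0.04×(-1.3979)=-0.0559.
Sum = -0.3419, so H' = 0.34.

0.34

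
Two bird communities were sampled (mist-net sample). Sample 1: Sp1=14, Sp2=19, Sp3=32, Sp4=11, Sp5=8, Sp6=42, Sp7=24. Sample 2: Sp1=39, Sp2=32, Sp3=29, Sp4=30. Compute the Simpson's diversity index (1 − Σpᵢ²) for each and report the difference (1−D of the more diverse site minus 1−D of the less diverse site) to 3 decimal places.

Sample 1: N=150, proportions 0.09333, 0.12667, 0.21333, 0.07333, 0.05333, 0.28, 0.16, giving 1−D = 0.81751 (working shown to 5 dp, full precision carried).
Sample 2: N=130, proportions 0.3, 0.24615, 0.22308, 0.23077, giving 1−D = 0.74639.
Difference = |0.81751 − 0.74639| = 0.07112, i.e. 0.071 to 3 decimal places.

0.071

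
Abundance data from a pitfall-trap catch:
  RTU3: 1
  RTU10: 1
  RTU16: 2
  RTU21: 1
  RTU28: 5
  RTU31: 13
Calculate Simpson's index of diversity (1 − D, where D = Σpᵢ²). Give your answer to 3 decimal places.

Total N = 1+1+2+1+5+13 = 23, so the proportions are 0.04348, 0.04348, 0.08696, 0.04348, 0.21739, 0.56522 (working shown to 5 dp, full precision carried).
D = 0.04348² + 0.04348² + 0.08696² + 0.04348² + 0.21739² + 0.56522² = 0.00189 + 0.00189 + 0.00756 + 0.00189 + 0.04726 + 0.31947 = 0.37996.
So 1 − D = 0.62004, i.e. 0.620 to 3 decimal places.

0.620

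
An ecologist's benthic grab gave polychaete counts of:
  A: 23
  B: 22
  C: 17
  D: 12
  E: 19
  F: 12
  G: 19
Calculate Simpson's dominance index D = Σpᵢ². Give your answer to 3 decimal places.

0.150

Total N = 23+22+17+12+19+12+19 = 124, so the proportions are 0.18548, 0.17742, 0.1371, 0.09677, 0.15323, 0.09677, 0.15323 (working shown to 5 dp, full precision carried).
D = 0.18548² + 0.17742² + 0.1371² + 0.09677² + 0.15323² + 0.09677² + 0.15323² = 0.03440 + 0.03148 + 0.01880 + 0.00937 + 0.02348 + 0.00937 + 0.02348 = 0.15036.
To 3 decimal places, D = 0.150.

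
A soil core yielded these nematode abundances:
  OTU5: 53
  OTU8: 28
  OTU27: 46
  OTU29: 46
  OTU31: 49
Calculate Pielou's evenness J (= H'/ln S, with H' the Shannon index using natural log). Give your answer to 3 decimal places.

Total N = 53+28+46+46+49 = 222, so the proportions are 0.23874, 0.12613, 0.20721, 0.20721, 0.22072 (working shown to 5 dp, full precision carried).
H' = −Σ pᵢ ln pᵢ = −((-0.34197) + (-0.26114) + (-0.32615) + (-0.32615) + (-0.33348)) = 1.58889.
With S = 5 species, ln S = 1.60944, so J = 1.58889/1.60944 = 0.98723, i.e. 0.987 to 3 decimal places.

0.987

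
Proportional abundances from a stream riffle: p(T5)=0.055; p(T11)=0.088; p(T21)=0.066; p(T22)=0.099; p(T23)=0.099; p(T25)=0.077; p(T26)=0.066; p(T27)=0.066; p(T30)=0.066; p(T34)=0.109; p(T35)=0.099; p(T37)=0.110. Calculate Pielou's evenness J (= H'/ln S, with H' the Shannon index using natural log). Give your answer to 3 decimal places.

0.990

H' = −Σ pᵢ ln pᵢ = −((-0.15952) + (-0.21388) + (-0.17939) + (-0.22895) + (-0.22895) + (-0.19742) + (-0.17939) + (-0.17939) + (-0.17939) + (-0.24159) + (-0.22895) + (-0.24280)) = 2.45964 (working shown to 5 dp, full precision carried).
With S = 12 species, ln S = 2.48491, so J = 2.45964/2.48491 = 0.98983, i.e. 0.990 to 3 decimal places.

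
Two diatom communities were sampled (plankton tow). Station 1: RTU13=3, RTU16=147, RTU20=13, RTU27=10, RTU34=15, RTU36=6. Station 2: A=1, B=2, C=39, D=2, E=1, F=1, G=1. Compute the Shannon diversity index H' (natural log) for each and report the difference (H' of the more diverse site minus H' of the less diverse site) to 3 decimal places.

Station 1: N=194, proportions 0.01546, 0.75773, 0.06701, 0.05155, 0.07732, 0.03093, giving H' = 0.91409 (working shown to 5 dp, full precision carried).
Station 2: N=47, proportions 0.02128, 0.04255, 0.82979, 0.04255, 0.02128, 0.02128, 0.02128, giving H' = 0.75118.
Difference = |0.91409 − 0.75118| = 0.16291, i.e. 0.163 to 3 decimal places.

0.163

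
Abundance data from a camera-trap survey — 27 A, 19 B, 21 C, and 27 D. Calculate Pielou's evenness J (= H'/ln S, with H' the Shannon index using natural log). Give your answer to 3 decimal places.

0.992

Total N = 27+19+21+27 = 94, so the proportions are 0.28723, 0.20213, 0.2234, 0.28723 (working shown to 5 dp, full precision carried).
H' = −Σ pᵢ ln pᵢ = −((-0.35831) + (-0.32317) + (-0.33483) + (-0.35831)) = 1.37463.
With S = 4 species, ln S = 1.38629, so J = 1.37463/1.38629 = 0.99159, i.e. 0.992 to 3 decimal places.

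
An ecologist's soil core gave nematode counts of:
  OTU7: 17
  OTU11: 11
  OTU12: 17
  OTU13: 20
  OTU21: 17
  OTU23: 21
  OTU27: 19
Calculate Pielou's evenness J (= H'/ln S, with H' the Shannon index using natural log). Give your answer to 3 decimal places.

Total N = 17+11+17+20+17+21+19 = 122, so the proportions are 0.13934, 0.09016, 0.13934, 0.16393, 0.13934, 0.17213, 0.15574 (working shown to 5 dp, full precision carried).
H' = −Σ pᵢ ln pᵢ = −((-0.27462) + (-0.21695) + (-0.27462) + (-0.29644) + (-0.27462) + (-0.30286) + (-0.28961)) = 1.92972.
With S = 7 species, ln S = 1.94591, so J = 1.92972/1.94591 = 0.99168, i.e. 0.992 to 3 decimal places.

0.992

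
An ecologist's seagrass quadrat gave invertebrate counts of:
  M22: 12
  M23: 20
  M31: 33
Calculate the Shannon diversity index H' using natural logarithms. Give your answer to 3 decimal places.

Total N = 12+20+33 = 65, so the proportions are 0.18462, 0.30769, 0.50769 (working shown to 5 dp, full precision carried).
Each pᵢ ln pᵢ term: 0.18462×(-1.68948)=-0.31190, 0.30769×(-1.17865)=-0.36266, 0.50769×(-0.67788)=-0.34415.
Sum = -1.01872, so H' = 1.019.

1.019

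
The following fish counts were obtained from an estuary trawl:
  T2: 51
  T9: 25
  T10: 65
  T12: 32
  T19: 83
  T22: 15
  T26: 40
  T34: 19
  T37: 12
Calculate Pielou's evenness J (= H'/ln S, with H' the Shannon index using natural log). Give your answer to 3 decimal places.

0.920

Total N = 51+25+65+32+83+15+40+19+12 = 342, so the proportions are 0.14912, 0.0731, 0.19006, 0.09357, 0.24269, 0.04386, 0.11696, 0.05556, 0.03509 (working shown to 5 dp, full precision carried).
H' = −Σ pᵢ ln pᵢ = −((-0.28378) + (-0.19122) + (-0.31558) + (-0.22167) + (-0.34364) + (-0.13714) + (-0.25099) + (-0.16058) + (-0.11754)) = 2.02213.
With S = 9 species, ln S = 2.19722, so J = 2.02213/2.19722 = 0.92031, i.e. 0.920 to 3 decimal places.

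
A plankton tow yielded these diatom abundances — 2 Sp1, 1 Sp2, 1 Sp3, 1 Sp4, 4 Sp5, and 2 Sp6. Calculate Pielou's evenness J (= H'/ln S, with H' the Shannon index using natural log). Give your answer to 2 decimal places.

Total N = 2+1+1+1+4+2 = 11, so the proportions are 0.1818, 0.0909, 0.0909, 0.0909, 0.3636, 0.1818 (working shown to 4 dp, full precision carried).
H' = −Σ pᵢ ln pᵢ = −((-0.3100) + (-0.2180) + (-0.2180) + (-0.2180) + (-0.3679) + (-0.3100)) = 1.6417.
With S = 6 species, ln S = 1.7918, so J = 1.6417/1.7918 = 0.9163, i.e. 0.92 to 2 decimal places.

0.92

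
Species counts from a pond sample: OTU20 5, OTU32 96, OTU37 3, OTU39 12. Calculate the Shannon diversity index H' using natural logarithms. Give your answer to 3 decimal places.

0.621

Total N = 5+96+3+12 = 116, so the proportions are 0.0431, 0.82759, 0.02586, 0.10345 (working shown to 5 dp, full precision carried).
Each pᵢ ln pᵢ term: 0.0431×(-3.14415)=-0.13552, 0.82759×(-0.18924)=-0.15661, 0.02586×(-3.65498)=-0.09453, 0.10345×(-2.26868)=-0.23469.
Sum = -0.62135, so H' = 0.621.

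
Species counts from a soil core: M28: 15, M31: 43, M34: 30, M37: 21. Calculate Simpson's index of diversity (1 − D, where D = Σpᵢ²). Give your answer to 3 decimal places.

0.713

Total N = 15+43+30+21 = 109, so the proportions are 0.13761, 0.3945, 0.27523, 0.19266 (working shown to 5 dp, full precision carried).
D = 0.13761² + 0.3945² + 0.27523² + 0.19266² = 0.01894 + 0.15563 + 0.07575 + 0.03712 = 0.28743.
So 1 − D = 0.71257, i.e. 0.713 to 3 decimal places.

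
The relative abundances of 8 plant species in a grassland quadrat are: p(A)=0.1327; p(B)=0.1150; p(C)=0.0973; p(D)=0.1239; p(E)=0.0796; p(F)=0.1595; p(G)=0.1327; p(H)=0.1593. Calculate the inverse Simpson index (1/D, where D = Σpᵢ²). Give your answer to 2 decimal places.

7.67

D = 0.1327² + 0.115² + 0.0973² + 0.1239² + 0.0796² + 0.1595² + 0.1327² + 0.1593² = 0.017609 + 0.013225 + 0.009467 + 0.015351 + 0.006336 + 0.025440 + 0.017609 + 0.025376 = 0.130415 (working shown to 6 dp, full precision carried).
So 1/D = 7.6678, i.e. 7.67 to 2 decimal places.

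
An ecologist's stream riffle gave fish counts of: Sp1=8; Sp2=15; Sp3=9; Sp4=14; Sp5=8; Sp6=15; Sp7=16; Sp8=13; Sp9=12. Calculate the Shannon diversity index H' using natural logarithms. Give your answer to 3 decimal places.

Total N = 8+15+9+14+8+15+16+13+12 = 110, so the proportions are 0.07273, 0.13636, 0.08182, 0.12727, 0.07273, 0.13636, 0.14545, 0.11818, 0.10909 (working shown to 5 dp, full precision carried).
Each pᵢ ln pᵢ term: 0.07273×(-2.62104)=-0.19062, 0.13636×(-1.99243)=-0.27170, 0.08182×(-2.50326)=-0.20481, 0.12727×(-2.06142)=-0.26236, 0.07273×(-2.62104)=-0.19062, 0.13636×(-1.99243)=-0.27170, 0.14545×(-1.92789)=-0.28042, 0.11818×(-2.13553)=-0.25238, 0.10909×(-2.21557)=-0.24170.
Sum = -2.16631, so H' = 2.166.

2.166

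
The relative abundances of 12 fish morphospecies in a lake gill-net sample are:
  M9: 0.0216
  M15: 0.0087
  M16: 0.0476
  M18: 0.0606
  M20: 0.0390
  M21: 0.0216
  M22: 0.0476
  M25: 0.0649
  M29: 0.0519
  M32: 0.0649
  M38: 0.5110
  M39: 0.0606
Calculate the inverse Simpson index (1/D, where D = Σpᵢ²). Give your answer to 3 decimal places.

D = 0.0216² + 0.0087² + 0.0476² + 0.0606² + 0.039² + 0.0216² + 0.0476² + 0.0649² + 0.0519² + 0.0649² + 0.511² + 0.0606² = 0.0004666 + 0.0000757 + 0.0022658 + 0.0036724 + 0.0015210 + 0.0004666 + 0.0022658 + 0.0042120 + 0.0026936 + 0.0042120 + 0.2611210 + 0.0036724 = 0.2866447 (working shown to 7 dp, full precision carried).
So 1/D = 3.48864, i.e. 3.489 to 3 decimal places.

3.489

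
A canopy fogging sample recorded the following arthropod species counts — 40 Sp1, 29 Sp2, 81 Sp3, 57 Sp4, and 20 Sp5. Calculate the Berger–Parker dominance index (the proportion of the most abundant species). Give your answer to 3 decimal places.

0.357

Total N = 40+29+81+57+20 = 227, so the proportions are 0.17621, 0.12775, 0.35683, 0.2511, 0.08811 (working shown to 5 dp, full precision carried).
The largest proportion is 0.35683, i.e. d = 0.357 to 3 decimal places.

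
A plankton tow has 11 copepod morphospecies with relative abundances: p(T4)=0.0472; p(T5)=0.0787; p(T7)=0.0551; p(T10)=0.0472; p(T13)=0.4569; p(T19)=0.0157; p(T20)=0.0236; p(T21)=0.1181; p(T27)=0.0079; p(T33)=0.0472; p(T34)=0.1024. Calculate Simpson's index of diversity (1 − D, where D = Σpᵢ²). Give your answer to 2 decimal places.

D = 0.0472² + 0.0787² + 0.0551² + 0.0472² + 0.4569² + 0.0157² + 0.0236² + 0.1181² + 0.0079² + 0.0472² + 0.1024² = 0.0022 + 0.0062 + 0.0030 + 0.0022 + 0.2088 + 0.0002 + 0.0006 + 0.0139 + 0.0001 + 0.0022 + 0.0105 = 0.2500 (working shown to 4 dp, full precision carried).
So 1 − D = 0.7500, i.e. 0.75 to 2 decimal places.

0.75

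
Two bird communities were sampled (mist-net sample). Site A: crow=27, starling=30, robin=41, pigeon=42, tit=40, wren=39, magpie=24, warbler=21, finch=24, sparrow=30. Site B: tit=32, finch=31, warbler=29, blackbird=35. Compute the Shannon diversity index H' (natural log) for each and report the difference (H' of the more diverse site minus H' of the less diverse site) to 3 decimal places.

0.890

Site A: N=318, proportions 0.08491, 0.09434, 0.12893, 0.13208, 0.12579, 0.12264, 0.07547, 0.06604, 0.07547, 0.09434, giving H' = 2.27396 (working shown to 5 dp, full precision carried).
Site B: N=127, proportions 0.25197, 0.24409, 0.22835, 0.27559, giving H' = 1.38398.
Difference = |2.27396 − 1.38398| = 0.88998, i.e. 0.890 to 3 decimal places.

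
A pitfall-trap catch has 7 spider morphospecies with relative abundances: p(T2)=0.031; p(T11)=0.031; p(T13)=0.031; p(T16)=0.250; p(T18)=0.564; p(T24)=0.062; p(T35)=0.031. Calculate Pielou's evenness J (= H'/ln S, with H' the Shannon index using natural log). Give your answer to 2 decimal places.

0.65

H' = −Σ pᵢ ln pᵢ = −((-0.1077) + (-0.1077) + (-0.1077) + (-0.3466) + (-0.3230) + (-0.1724) + (-0.1077)) = 1.2727 (working shown to 4 dp, full precision carried).
With S = 7 species, ln S = 1.9459, so J = 1.2727/1.9459 = 0.6541, i.e. 0.65 to 2 decimal places.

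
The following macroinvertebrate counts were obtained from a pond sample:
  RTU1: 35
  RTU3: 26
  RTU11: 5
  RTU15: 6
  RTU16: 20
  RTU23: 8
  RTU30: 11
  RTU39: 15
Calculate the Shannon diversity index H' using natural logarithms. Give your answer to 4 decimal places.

Total N = 35+26+5+6+20+8+11+15 = 126, so the proportions are 0.277778, 0.206349, 0.039683, 0.047619, 0.15873, 0.063492, 0.087302, 0.119048 (working shown to 6 dp, full precision carried).
Each pᵢ ln pᵢ term: 0.277778×(-1.280934)=-0.355815, 0.206349×(-1.578185)=-0.325657, 0.039683×(-3.226844)=-0.128049, 0.047619×(-3.044522)=-0.144977, 0.15873×(-1.840550)=-0.292151, 0.063492×(-2.756840)=-0.175037, 0.087302×(-2.438387)=-0.212875, 0.119048×(-2.128232)=-0.253361.
Sum = -1.887923, so H' = 1.8879.

1.8879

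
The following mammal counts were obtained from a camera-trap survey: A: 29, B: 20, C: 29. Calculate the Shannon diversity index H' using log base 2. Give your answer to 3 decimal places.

1.565

Total N = 29+20+29 = 78, so the proportions are 0.37179, 0.25641, 0.37179 (working shown to 5 dp, full precision carried).
Each pᵢ log₂ pᵢ term: 0.37179×(-1.42742)=-0.53071, 0.25641×(-1.96347)=-0.50345, 0.37179×(-1.42742)=-0.53071.
Sum = -1.56487, so H' = 1.565.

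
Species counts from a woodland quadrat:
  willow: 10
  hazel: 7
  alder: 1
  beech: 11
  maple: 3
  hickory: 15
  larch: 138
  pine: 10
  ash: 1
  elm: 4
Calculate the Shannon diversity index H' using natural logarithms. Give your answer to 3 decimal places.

Total N = 10+7+1+11+3+15+138+10+1+4 = 200, so the proportions are 0.05, 0.035, 0.005, 0.055, 0.015, 0.075, 0.69, 0.05, 0.005, 0.02 (working shown to 5 dp, full precision carried).
Each pᵢ ln pᵢ term: 0.05×(-2.99573)=-0.14979, 0.035×(-3.35241)=-0.11733, 0.005×(-5.29832)=-0.02649, 0.055×(-2.90042)=-0.15952, 0.015×(-4.19971)=-0.06300, 0.075×(-2.59027)=-0.19427, 0.69×(-0.37106)=-0.25603, 0.05×(-2.99573)=-0.14979, 0.005×(-5.29832)=-0.02649, 0.02×(-3.91202)=-0.07824.
Sum = -1.22095, so H' = 1.221.

1.221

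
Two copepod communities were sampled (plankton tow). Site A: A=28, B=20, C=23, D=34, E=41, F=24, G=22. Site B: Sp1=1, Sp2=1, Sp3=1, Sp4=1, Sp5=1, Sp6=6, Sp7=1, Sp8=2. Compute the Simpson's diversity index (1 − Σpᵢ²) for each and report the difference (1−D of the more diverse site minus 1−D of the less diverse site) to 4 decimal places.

Site A: N=192, proportions 0.145833, 0.104167, 0.119792, 0.177083, 0.213542, 0.125, 0.114583, giving 1−D = 0.847819 (working shown to 6 dp, full precision carried).
Site B: N=14, proportions 0.071429, 0.071429, 0.071429, 0.071429, 0.071429, 0.428571, 0.071429, 0.142857, giving 1−D = 0.765306.
Difference = |0.847819 − 0.765306| = 0.082513, i.e. 0.0825 to 4 decimal places.

0.0825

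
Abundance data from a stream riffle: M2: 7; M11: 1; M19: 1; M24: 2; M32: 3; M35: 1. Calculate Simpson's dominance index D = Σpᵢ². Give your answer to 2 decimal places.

Total N = 7+1+1+2+3+1 = 15, so the proportions are 0.4667, 0.0667, 0.0667, 0.1333, 0.2, 0.0667 (working shown to 4 dp, full precision carried).
D = 0.4667² + 0.0667² + 0.0667² + 0.1333² + 0.2² + 0.0667² = 0.2178 + 0.0044 + 0.0044 + 0.0178 + 0.0400 + 0.0044 = 0.2889.
To 2 decimal places, D = 0.29.

0.29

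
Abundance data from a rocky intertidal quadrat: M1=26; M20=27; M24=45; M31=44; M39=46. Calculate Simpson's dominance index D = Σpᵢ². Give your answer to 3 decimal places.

Total N = 26+27+45+44+46 = 188, so the proportions are 0.1383, 0.14362, 0.23936, 0.23404, 0.24468 (working shown to 5 dp, full precision carried).
D = 0.1383² + 0.14362² + 0.23936² + 0.23404² + 0.24468² = 0.01913 + 0.02063 + 0.05729 + 0.05478 + 0.05987 = 0.21169.
To 3 decimal places, D = 0.212.

0.212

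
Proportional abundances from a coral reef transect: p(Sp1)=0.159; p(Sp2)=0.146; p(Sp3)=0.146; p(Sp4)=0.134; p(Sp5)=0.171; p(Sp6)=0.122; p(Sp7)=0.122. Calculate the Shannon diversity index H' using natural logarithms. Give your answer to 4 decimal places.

1.9389

Each pᵢ ln pᵢ term (working shown to 6 dp, full precision carried): 0.159×(-1.838851)=-0.292377, 0.146×(-1.924149)=-0.280926, 0.146×(-1.924149)=-0.280926, 0.134×(-2.009915)=-0.269329, 0.171×(-1.766092)=-0.302002, 0.122×(-2.103734)=-0.256656, 0.122×(-2.103734)=-0.256656.
Sum = -1.938870, so H' = 1.9389.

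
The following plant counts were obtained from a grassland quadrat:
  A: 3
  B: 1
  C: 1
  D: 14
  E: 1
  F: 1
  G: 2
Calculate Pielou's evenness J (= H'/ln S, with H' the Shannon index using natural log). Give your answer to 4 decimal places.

Total N = 3+1+1+14+1+1+2 = 23, so the proportions are 0.130435, 0.043478, 0.043478, 0.608696, 0.043478, 0.043478, 0.086957 (working shown to 6 dp, full precision carried).
H' = −Σ pᵢ ln pᵢ = −((-0.265680) + (-0.136326) + (-0.136326) + (-0.302179) + (-0.136326) + (-0.136326) + (-0.212378)) = 1.325541.
With S = 7 species, ln S = 1.945910, so J = 1.325541/1.945910 = 0.681193, i.e. 0.6812 to 4 decimal places.

0.6812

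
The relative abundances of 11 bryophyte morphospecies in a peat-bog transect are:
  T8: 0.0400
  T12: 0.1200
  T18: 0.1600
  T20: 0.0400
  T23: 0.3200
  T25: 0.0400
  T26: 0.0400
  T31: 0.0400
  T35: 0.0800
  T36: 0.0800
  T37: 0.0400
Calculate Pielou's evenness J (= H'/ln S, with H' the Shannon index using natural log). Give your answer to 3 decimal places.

H' = −Σ pᵢ ln pᵢ = −((-0.12876) + (-0.25443) + (-0.29321) + (-0.12876) + (-0.36462) + (-0.12876) + (-0.12876) + (-0.12876) + (-0.20206) + (-0.20206) + (-0.12876)) = 2.08891 (working shown to 5 dp, full precision carried).
With S = 11 species, ln S = 2.39790, so J = 2.08891/2.39790 = 0.87114, i.e. 0.871 to 3 decimal places.

0.871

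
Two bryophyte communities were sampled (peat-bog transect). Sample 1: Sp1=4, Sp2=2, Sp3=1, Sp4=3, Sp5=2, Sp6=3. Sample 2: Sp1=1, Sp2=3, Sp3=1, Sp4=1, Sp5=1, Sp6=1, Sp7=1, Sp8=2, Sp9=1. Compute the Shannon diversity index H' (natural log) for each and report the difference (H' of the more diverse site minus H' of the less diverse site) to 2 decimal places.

0.38

Sample 1: N=15, proportions 0.2667, 0.1333, 0.0667, 0.2, 0.1333, 0.2, giving H' = 1.7141 (working shown to 4 dp, full precision carried).
Sample 2: N=12, proportions 0.0833, 0.25, 0.0833, 0.0833, 0.0833, 0.0833, 0.0833, 0.1667, 0.0833, giving H' = 2.0947.
Difference = |1.7141 − 2.0947| = 0.3806, i.e. 0.38 to 2 decimal places.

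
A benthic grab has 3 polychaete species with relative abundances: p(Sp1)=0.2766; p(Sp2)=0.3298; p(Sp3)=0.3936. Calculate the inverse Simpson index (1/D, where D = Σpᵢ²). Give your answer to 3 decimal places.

2.939

D = 0.2766² + 0.3298² + 0.3936² = 0.076508 + 0.108768 + 0.154921 = 0.340197 (working shown to 6 dp, full precision carried).
So 1/D = 2.93948, i.e. 2.939 to 3 decimal places.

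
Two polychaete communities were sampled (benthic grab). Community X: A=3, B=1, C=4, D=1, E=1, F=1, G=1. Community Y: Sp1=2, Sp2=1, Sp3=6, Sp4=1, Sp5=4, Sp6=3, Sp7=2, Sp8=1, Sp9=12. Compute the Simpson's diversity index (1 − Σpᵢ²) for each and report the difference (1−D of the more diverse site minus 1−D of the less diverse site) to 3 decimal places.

0.003

Community X: N=12, proportions 0.25, 0.0833333, 0.3333333, 0.0833333, 0.0833333, 0.0833333, 0.0833333, giving 1−D = 0.7916667 (working shown to 7 dp, full precision carried).
Community Y: N=32, proportions 0.0625, 0.03125, 0.1875, 0.03125, 0.125, 0.09375, 0.0625, 0.03125, 0.375, giving 1−D = 0.7890625.
Difference = |0.7916667 − 0.7890625| = 0.0026042, i.e. 0.003 to 3 decimal places.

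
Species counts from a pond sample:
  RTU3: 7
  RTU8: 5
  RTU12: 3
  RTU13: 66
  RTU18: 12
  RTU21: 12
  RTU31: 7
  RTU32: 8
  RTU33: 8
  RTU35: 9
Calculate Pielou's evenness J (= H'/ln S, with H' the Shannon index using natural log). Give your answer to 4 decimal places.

0.7806

Total N = 7+5+3+66+12+12+7+8+8+9 = 137, so the proportions are 0.051095, 0.036496, 0.021898, 0.481752, 0.087591, 0.087591, 0.051095, 0.058394, 0.058394, 0.065693 (working shown to 6 dp, full precision carried).
H' = −Σ pᵢ ln pᵢ = −((-0.151960) + (-0.120823) + (-0.083680) + (-0.351836) + (-0.213291) + (-0.213291) + (-0.151960) + (-0.165871) + (-0.165871) + (-0.178867)) = 1.797449.
With S = 10 species, ln S = 2.302585, so J = 1.797449/2.302585 = 0.780622, i.e. 0.7806 to 4 decimal places.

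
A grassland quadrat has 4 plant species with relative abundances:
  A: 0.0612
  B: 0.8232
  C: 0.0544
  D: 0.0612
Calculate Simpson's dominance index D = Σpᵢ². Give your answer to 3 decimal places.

0.688

D = 0.0612² + 0.8232² + 0.0544² + 0.0612² = 0.00375 + 0.67766 + 0.00296 + 0.00375 = 0.68811 (working shown to 5 dp, full precision carried).
To 3 decimal places, D = 0.688.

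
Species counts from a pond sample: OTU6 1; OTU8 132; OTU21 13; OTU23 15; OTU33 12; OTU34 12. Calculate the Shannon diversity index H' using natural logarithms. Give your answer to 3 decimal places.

Total N = 1+132+13+15+12+12 = 185, so the proportions are 0.00541, 0.71351, 0.07027, 0.08108, 0.06486, 0.06486 (working shown to 5 dp, full precision carried).
Each pᵢ ln pᵢ term: 0.00541×(-5.22036)=-0.02822, 0.71351×(-0.33755)=-0.24085, 0.07027×(-2.65541)=-0.18660, 0.08108×(-2.51231)=-0.20370, 0.06486×(-2.73545)=-0.17743, 0.06486×(-2.73545)=-0.17743.
Sum = -1.01423, so H' = 1.014.

1.014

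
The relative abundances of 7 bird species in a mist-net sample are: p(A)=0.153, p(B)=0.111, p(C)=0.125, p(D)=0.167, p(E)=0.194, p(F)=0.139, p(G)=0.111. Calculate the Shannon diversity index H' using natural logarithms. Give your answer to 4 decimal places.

1.9265

Each pᵢ ln pᵢ term (working shown to 6 dp, full precision carried): 0.153×(-1.877317)=-0.287230, 0.111×(-2.198225)=-0.244003, 0.125×(-2.079442)=-0.259930, 0.167×(-1.789761)=-0.298890, 0.194×(-1.639897)=-0.318140, 0.139×(-1.973281)=-0.274286, 0.111×(-2.198225)=-0.244003.
Sum = -1.926482, so H' = 1.9265.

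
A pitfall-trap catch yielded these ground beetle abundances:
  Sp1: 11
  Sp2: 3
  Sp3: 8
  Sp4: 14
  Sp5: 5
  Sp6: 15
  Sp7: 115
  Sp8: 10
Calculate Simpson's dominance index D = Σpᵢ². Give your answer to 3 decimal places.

Total N = 11+3+8+14+5+15+115+10 = 181, so the proportions are 0.06077, 0.01657, 0.0442, 0.07735, 0.02762, 0.08287, 0.63536, 0.05525 (working shown to 5 dp, full precision carried).
D = 0.06077² + 0.01657² + 0.0442² + 0.07735² + 0.02762² + 0.08287² + 0.63536² + 0.05525² = 0.00369 + 0.00027 + 0.00195 + 0.00598 + 0.00076 + 0.00687 + 0.40368 + 0.00305 = 0.42627.
To 3 decimal places, D = 0.426.

0.426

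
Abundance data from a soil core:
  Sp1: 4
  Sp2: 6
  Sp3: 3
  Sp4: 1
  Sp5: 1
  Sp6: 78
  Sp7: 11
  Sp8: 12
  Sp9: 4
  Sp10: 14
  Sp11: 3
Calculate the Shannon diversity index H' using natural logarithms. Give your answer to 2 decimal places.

1.55

Total N = 4+6+3+1+1+78+11+12+4+14+3 = 137, so the proportions are 0.0292, 0.0438, 0.0219, 0.0073, 0.0073, 0.5693, 0.0803, 0.0876, 0.0292, 0.1022, 0.0219 (working shown to 4 dp, full precision carried).
Each pᵢ ln pᵢ term: 0.0292×(-3.5337)=-0.1032, 0.0438×(-3.1282)=-0.1370, 0.0219×(-3.8214)=-0.0837, 0.0073×(-4.9200)=-0.0359, 0.0073×(-4.9200)=-0.0359, 0.5693×(-0.5633)=-0.3207, 0.0803×(-2.5221)=-0.2025, 0.0876×(-2.4351)=-0.2133, 0.0292×(-3.5337)=-0.1032, 0.1022×(-2.2809)=-0.2331, 0.0219×(-3.8214)=-0.0837.
Sum = -1.5521, so H' = 1.55.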